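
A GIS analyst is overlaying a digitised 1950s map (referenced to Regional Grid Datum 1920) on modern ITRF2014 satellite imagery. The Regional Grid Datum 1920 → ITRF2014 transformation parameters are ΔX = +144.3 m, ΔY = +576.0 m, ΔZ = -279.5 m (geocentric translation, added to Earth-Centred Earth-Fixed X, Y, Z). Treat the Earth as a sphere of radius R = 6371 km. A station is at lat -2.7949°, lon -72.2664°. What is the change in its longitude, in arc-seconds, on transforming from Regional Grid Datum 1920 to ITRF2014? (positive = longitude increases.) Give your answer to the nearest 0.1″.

Δλ = 10.1″

sin φ = -0.048761, cos φ = 0.998810, sin λ = -0.952483, cos λ = 0.304592.
East component: ΔE = −sin λ·ΔX + cos λ·ΔY = −(-0.952483)(144.3) + (0.304592)(576.0) = 312.89 m.
1° of latitude spans πR/180 = 111195 m; at latitude φ, 1° of longitude spans that × cos φ = 111062.7 m, so Δλ = 312.89 / 111062.7 × 3600 = 10.142″.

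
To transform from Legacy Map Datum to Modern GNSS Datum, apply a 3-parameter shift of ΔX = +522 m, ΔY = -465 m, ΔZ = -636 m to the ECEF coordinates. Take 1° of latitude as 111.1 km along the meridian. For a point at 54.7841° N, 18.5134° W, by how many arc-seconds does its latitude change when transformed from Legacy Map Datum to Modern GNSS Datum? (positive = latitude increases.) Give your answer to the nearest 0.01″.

Δφ = -28.90″

sin φ = 0.816985, cos φ = 0.576659, sin λ = -0.317526, cos λ = 0.948249.
North component: ΔN = −sin φ cos λ·ΔX − sin φ sin λ·ΔY + cos φ·ΔZ = −(0.816985)(0.948249)(522) − (0.816985)(-0.317526)(-465) + (0.576659)(-636) = -891.78 m.
1° of latitude spans 111100 m, so Δφ = -891.78 / 111100 × 3600 = -28.897″.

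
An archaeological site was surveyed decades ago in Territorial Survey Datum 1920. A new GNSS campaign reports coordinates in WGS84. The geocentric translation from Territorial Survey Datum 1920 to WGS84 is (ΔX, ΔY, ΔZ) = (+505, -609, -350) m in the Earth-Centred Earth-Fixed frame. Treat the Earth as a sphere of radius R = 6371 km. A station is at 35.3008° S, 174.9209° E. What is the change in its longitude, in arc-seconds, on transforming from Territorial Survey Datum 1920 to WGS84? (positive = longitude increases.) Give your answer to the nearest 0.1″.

Δλ = 22.3″

sin φ = -0.577869, cos φ = 0.816130, sin λ = 0.088531, cos λ = -0.996073.
East component: ΔE = −sin λ·ΔX + cos λ·ΔY = −(0.088531)(505) + (-0.996073)(-609) = 561.90 m.
1° of latitude spans πR/180 = 111195 m; at latitude φ, 1° of longitude spans that × cos φ = 90749.5 m, so Δλ = 561.90 / 90749.5 × 3600 = 22.290″.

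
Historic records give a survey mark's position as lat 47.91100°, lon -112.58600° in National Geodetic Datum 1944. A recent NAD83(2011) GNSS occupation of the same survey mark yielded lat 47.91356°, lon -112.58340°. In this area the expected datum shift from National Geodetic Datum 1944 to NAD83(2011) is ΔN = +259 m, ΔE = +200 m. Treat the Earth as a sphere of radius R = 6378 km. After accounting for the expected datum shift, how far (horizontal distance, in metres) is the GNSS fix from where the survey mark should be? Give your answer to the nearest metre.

Observed coordinate differences: Δφ = +0.00256°, Δλ = +0.00260°.
Converting to metres (1° lat = 111317 m, cos φ = 0.670284): observed ΔN = 285.0 m, observed ΔE = 194.0 m.
Subtracting the expected shift leaves a residual of 285.0 − (259) = 26.0 m north and 194.0 − (200) = -6.0 m east.
Residual distance = √(26.0² + (-6.0)²) = 26.7 m.

27 m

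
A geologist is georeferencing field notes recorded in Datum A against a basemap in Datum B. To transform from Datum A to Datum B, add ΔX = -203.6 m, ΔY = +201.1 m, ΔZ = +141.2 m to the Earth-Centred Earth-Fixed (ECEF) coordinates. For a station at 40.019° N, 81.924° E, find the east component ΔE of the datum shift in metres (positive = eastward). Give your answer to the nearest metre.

The local east axis at (φ, λ) is (−sin λ, cos λ, 0), so ΔE = −sin(81.924°)·(-203.6) + cos(81.924°)·201.1 = 229.83 m.

ΔE = 230 m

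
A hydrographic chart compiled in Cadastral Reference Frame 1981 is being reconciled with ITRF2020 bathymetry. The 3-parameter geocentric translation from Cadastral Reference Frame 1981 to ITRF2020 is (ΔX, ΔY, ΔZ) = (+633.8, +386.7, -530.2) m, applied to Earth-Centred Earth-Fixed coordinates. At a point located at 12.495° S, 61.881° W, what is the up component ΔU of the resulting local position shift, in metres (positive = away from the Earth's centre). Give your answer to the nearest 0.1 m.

At φ = -12.495°, λ = -61.881°: sin φ = -0.216354, cos φ = 0.976315, sin λ = -0.881971, cos λ = 0.471304.
ΔU = cos φ cos λ·ΔX + cos φ sin λ·ΔY + sin φ·ΔZ = (0.976315)(0.471304)(633.8) + (0.976315)(-0.881971)(386.7) + (-0.216354)(-530.2) = 73.37 m.

ΔU = 73.4 m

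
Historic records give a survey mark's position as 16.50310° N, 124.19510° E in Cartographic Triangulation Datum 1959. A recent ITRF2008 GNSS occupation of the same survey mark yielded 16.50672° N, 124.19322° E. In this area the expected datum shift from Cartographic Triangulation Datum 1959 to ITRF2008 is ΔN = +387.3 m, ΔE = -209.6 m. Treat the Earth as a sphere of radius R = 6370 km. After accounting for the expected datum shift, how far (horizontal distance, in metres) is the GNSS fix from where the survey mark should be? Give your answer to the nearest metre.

Observed coordinate differences: Δφ = +0.00362°, Δλ = -0.00188°.
Converting to metres (1° lat = 111177 m, cos φ = 0.958804): observed ΔN = 402.5 m, observed ΔE = -200.4 m.
Subtracting the expected shift leaves a residual of 402.5 − (387.3) = 15.2 m north and -200.4 − (-209.6) = 9.2 m east.
Residual distance = √(15.2² + 9.2²) = 17.7 m.

18 m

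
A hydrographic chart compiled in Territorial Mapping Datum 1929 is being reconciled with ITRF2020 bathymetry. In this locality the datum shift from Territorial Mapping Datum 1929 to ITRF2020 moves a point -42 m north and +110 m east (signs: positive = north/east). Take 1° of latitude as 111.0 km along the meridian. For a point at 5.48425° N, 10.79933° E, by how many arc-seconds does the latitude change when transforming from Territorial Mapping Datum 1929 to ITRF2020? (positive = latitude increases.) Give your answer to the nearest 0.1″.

1° of latitude = 111.0 km, so Δφ = -42.0 / 111000 = -0.0003784° = -1.362″.

Δφ = -1.4″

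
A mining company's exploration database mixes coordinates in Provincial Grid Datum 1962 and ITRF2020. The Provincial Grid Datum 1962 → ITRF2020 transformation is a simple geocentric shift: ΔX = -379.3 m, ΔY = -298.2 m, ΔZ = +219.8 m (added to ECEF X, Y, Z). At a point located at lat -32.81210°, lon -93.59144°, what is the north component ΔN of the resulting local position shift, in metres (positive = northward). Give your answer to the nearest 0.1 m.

ΔN = 358.9 m

At φ = -32.81210°, λ = -93.59144°: sin φ = -0.541886, cos φ = 0.840452, sin λ = -0.998036, cos λ = -0.062641.
ΔN = −sin φ cos λ·ΔX − sin φ sin λ·ΔY + cos φ·ΔZ = −(-0.541886)(-0.062641)(-379.3) − (-0.541886)(-0.998036)(-298.2) + (0.840452)(219.8) = 358.88 m.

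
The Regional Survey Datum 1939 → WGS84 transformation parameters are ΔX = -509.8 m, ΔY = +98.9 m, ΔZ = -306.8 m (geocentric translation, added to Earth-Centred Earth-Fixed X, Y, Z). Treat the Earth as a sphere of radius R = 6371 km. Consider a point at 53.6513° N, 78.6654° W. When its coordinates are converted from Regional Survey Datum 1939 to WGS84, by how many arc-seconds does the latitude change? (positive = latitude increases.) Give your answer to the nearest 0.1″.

Δφ = -0.7″

sin φ = 0.805425, cos φ = 0.592698, sin λ = -0.980496, cos λ = 0.196538.
North component: ΔN = −sin φ cos λ·ΔX − sin φ sin λ·ΔY + cos φ·ΔZ = −(0.805425)(0.196538)(-509.8) − (0.805425)(-0.980496)(98.9) + (0.592698)(-306.8) = -23.04 m.
1° of latitude spans πR/180 = 111195 m, so Δφ = -23.04 / 111195 × 3600 = -0.746″.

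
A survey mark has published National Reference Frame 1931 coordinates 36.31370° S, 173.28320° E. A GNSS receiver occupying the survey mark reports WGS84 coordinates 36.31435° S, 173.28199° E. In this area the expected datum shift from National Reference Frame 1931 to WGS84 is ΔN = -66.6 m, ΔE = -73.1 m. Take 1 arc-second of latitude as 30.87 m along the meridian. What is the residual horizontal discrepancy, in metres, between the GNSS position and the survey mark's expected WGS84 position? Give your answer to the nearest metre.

Observed coordinate differences: Δφ = -0.00065°, Δλ = -0.00121°.
Converting to metres (1° lat = 111132 m, cos φ = 0.805787): observed ΔN = -72.2 m, observed ΔE = -108.4 m.
Subtracting the expected shift leaves a residual of -72.2 − (-66.6) = -5.6 m north and -108.4 − (-73.1) = -35.3 m east.
Residual distance = √((-5.6)² + (-35.3)²) = 35.7 m.

36 m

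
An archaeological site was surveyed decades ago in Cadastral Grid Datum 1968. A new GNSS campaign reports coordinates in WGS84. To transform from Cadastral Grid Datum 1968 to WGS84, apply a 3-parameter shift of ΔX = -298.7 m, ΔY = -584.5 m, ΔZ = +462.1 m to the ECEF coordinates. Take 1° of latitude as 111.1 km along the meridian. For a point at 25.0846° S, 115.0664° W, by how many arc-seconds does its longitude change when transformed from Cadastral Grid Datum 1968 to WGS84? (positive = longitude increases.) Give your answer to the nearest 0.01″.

sin φ = -0.423956, cos φ = 0.905683, sin λ = -0.905817, cos λ = -0.423668.
East component: ΔE = −sin λ·ΔX + cos λ·ΔY = −(-0.905817)(-298.7) + (-0.423668)(-584.5) = -22.93 m.
1° of latitude spans 111100 m; at latitude φ, 1° of longitude spans that × cos φ = 100621.4 m, so Δλ = -22.93 / 100621.4 × 3600 = -0.821″.

Δλ = -0.82″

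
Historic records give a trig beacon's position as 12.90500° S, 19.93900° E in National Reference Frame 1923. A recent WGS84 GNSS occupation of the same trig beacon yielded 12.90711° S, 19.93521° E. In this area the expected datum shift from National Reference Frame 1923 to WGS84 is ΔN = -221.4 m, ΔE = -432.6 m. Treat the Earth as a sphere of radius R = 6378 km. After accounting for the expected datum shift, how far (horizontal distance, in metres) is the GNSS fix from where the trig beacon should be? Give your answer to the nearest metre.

25 m

Observed coordinate differences: Δφ = -0.00211°, Δλ = -0.00379°.
Converting to metres (1° lat = 111317 m, cos φ = 0.974742): observed ΔN = -234.9 m, observed ΔE = -411.2 m.
Subtracting the expected shift leaves a residual of -234.9 − (-221.4) = -13.5 m north and -411.2 − (-432.6) = 21.4 m east.
Residual distance = √((-13.5)² + 21.4²) = 25.3 m.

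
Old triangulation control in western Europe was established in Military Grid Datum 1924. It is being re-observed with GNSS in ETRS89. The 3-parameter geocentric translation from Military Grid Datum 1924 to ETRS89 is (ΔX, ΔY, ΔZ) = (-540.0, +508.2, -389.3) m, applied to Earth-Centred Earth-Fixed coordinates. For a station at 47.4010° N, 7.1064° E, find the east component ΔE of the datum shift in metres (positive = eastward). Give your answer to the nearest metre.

ΔE = 571 m

The local east axis at (φ, λ) is (−sin λ, cos λ, 0), so ΔE = −sin(7.1064°)·(-540.0) + cos(7.1064°)·508.2 = 571.10 m.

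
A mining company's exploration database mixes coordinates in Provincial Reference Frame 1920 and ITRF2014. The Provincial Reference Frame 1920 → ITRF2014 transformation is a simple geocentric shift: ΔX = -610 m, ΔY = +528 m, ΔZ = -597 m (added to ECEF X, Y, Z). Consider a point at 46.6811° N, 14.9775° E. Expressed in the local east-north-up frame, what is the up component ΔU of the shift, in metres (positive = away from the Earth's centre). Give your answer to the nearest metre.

The local up (radial) axis is (cos φ cos λ, cos φ sin λ, sin φ), giving ΔU = -404.278 + 93.617 − 434.345 = -745.01 m.

ΔU = -745 m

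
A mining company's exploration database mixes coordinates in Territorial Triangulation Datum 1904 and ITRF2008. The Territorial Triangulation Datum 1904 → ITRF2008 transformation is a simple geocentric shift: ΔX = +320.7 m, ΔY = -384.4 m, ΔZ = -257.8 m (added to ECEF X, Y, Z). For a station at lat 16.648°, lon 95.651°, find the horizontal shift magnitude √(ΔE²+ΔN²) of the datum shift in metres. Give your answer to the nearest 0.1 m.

At φ = 16.648°, λ = 95.651°: sin φ = 0.286491, cos φ = 0.958083, sin λ = 0.995140, cos λ = -0.098469.
ΔE = −sin λ·ΔX + cos λ·ΔY = −(0.995140)·(320.7) + (-0.098469)·(-384.4) = -281.29 m.
ΔN = −sin φ cos λ·ΔX − sin φ sin λ·ΔY + cos φ·ΔZ = −(0.286491)(-0.098469)(320.7) − (0.286491)(0.995140)(-384.4) + (0.958083)(-257.8) = -128.35 m.
Horizontal magnitude = √(ΔE² + ΔN²) = √((-281.29)² + (-128.35)²) = 309.19 m.

309.2 m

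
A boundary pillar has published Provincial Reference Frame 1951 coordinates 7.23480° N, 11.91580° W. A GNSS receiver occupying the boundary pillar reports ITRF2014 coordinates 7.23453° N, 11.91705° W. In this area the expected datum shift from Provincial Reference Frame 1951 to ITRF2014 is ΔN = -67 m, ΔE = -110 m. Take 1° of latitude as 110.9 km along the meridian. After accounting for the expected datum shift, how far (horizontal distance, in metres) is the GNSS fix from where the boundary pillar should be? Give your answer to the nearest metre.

46 m

Observed coordinate differences: Δφ = -0.00027°, Δλ = -0.00125°.
Converting to metres (1° lat = 110900 m, cos φ = 0.992038): observed ΔN = -29.9 m, observed ΔE = -137.5 m.
Subtracting the expected shift leaves a residual of -29.9 − (-67) = 37.1 m north and -137.5 − (-110) = -27.5 m east.
Residual distance = √(37.1² + (-27.5)²) = 46.2 m.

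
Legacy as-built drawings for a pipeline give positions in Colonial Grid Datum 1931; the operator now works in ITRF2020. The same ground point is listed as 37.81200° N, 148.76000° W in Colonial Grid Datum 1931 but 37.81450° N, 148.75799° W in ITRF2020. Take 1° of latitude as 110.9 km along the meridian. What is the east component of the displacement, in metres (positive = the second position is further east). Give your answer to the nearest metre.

Δφ = 37.81450° − 37.81200° = +0.00250°; Δλ = -148.75799° − -148.76000° = +0.00201°.
ΔN = Δφ × 110900 = 277.3 m; ΔE = Δλ × 110900 × cos(37.81200°) = +0.00201 × 110900 × 0.790027 = 176.1 m.

ΔE = 176 m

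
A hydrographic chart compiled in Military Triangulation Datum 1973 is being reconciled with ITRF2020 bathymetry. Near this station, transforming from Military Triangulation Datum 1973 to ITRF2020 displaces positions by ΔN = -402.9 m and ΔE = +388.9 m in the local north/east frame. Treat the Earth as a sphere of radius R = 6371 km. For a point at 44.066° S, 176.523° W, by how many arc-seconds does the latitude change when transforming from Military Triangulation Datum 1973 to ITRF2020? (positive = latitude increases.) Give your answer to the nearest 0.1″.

On a sphere of radius R, 1 rad of latitude = R, so Δφ = ΔN / R = -402.9 / 6371000 = -6.3240e-05 rad = -13.044″.

Δφ = -13.0″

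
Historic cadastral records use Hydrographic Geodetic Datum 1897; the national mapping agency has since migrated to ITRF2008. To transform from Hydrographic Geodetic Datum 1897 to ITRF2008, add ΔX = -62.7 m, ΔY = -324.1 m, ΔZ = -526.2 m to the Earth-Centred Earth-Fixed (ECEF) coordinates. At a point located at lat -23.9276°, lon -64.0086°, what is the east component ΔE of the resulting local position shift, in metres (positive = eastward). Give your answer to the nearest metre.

ΔE = -198 m

At φ = -23.9276°, λ = -64.0086°: sin φ = -0.405582, cos φ = 0.914059, sin λ = -0.898860, cos λ = 0.438236.
ΔE = −sin λ·ΔX + cos λ·ΔY = −(-0.898860)·(-62.7) + (0.438236)·(-324.1) = -198.39 m.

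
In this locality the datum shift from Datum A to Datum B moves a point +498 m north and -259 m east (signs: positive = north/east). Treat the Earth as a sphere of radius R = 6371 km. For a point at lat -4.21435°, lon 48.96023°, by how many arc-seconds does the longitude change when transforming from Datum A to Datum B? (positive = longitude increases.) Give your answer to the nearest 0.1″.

Δλ = -8.4″

At latitude -4.21435°, cos φ = 0.997296.
One radian of longitude at latitude φ spans R cos φ, so Δλ = ΔE / (R cos φ) = -259.0 / (6371000 × 0.997296) = -4.0763e-05 rad = -8.408″.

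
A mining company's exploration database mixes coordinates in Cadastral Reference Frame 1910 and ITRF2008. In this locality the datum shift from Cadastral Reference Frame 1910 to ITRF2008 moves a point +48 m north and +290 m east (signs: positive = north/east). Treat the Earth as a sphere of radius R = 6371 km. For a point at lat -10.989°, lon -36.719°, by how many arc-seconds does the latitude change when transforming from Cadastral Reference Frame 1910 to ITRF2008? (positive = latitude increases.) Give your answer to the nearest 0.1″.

On a sphere of radius R, 1 rad of latitude = R, so Δφ = ΔN / R = 48.0 / 6371000 = 7.5341e-06 rad = 1.554″.

Δφ = 1.6″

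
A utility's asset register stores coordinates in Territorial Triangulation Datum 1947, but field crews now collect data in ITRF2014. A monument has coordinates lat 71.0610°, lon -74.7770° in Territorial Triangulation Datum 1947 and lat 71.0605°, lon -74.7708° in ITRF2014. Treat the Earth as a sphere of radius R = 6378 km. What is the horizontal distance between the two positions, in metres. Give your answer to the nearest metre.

Δφ = 71.0605° − 71.0610° = -0.0005°; Δλ = -74.7708° − -74.7770° = +0.0062°.
1° along a meridian = πR/180 = 111317 m.
ΔN = Δφ × 111317 = -55.7 m; ΔE = Δλ × 111317 × cos(71.0610°) = +0.0062 × 111317 × 0.324561 = 224.0 m.
Distance = √(ΔE² + ΔN²) = √(224.0² + (-55.7)²) = 230.8 m.

231 m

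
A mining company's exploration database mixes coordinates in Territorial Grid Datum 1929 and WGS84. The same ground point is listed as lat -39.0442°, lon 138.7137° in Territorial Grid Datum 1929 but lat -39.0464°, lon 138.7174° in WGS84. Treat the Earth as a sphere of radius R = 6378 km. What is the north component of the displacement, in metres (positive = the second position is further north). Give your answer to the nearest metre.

Δφ = -39.0464° − -39.0442° = -0.0022°; Δλ = 138.7174° − 138.7137° = +0.0037°.
1° along a meridian = πR/180 = 111317 m.
ΔN = Δφ × 111317 = -244.9 m; ΔE = Δλ × 111317 × cos(-39.0442°) = +0.0037 × 111317 × 0.776660 = 319.9 m.

ΔN = -245 m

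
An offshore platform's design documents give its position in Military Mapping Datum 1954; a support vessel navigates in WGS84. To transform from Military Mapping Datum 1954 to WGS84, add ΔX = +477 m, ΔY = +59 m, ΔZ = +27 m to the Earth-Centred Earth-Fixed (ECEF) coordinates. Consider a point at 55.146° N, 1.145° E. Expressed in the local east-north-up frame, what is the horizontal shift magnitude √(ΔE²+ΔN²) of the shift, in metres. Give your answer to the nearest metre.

380 m

The local east axis at (φ, λ) is (−sin λ, cos λ, 0), so ΔE = −sin(1.145°)·477 + cos(1.145°)·59 = 49.46 m.
The local north axis is (−sin φ cos λ, −sin φ sin λ, cos φ), giving ΔN = -391.353 − 0.967 + 15.430 = -376.89 m.
Horizontal magnitude = √(ΔE² + ΔN²) = √(49.46² + (-376.89)²) = 380.12 m.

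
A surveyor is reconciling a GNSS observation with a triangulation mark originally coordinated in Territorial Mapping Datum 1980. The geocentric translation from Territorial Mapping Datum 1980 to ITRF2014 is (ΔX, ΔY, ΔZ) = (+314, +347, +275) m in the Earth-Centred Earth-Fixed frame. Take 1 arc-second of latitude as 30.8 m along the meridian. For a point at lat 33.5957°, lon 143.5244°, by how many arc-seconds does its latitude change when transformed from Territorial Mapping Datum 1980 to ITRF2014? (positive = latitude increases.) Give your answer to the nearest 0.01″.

Δφ = 8.27″

sin φ = 0.553329, cos φ = 0.832963, sin λ = 0.594480, cos λ = -0.804110.
North component: ΔN = −sin φ cos λ·ΔX − sin φ sin λ·ΔY + cos φ·ΔZ = −(0.553329)(-0.804110)(314) − (0.553329)(0.594480)(347) + (0.832963)(275) = 254.63 m.
1° of latitude spans 3600 × 30.80 = 110880 m, so Δφ = 254.63 / 110880 × 3600 = 8.267″.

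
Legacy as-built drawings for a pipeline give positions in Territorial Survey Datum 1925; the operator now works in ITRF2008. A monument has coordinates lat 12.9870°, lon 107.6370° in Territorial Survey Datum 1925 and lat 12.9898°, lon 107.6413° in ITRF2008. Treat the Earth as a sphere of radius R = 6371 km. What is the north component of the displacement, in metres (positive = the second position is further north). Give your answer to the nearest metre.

Δφ = 12.9898° − 12.9870° = +0.0028°; Δλ = 107.6413° − 107.6370° = +0.0043°.
1° along a meridian = πR/180 = 111195 m.
ΔN = Δφ × 111195 = 311.3 m; ΔE = Δλ × 111195 × cos(12.9870°) = +0.0043 × 111195 × 0.974421 = 465.9 m.

ΔN = 311 m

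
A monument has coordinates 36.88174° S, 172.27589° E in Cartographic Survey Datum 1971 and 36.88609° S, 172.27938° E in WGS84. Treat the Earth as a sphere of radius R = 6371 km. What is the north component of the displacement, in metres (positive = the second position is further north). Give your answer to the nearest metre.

ΔN = -484 m

Δφ = -36.88609° − -36.88174° = -0.00435°; Δλ = 172.27938° − 172.27589° = +0.00349°.
1° along a meridian = πR/180 = 111195 m.
ΔN = Δφ × 111195 = -483.7 m; ΔE = Δλ × 111195 × cos(-36.88174°) = +0.00349 × 111195 × 0.799876 = 310.4 m.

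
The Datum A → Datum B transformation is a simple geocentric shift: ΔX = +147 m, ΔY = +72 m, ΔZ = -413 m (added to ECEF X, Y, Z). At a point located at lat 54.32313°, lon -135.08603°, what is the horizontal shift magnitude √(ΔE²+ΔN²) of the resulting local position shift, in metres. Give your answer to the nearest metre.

127 m

At φ = 54.32313°, λ = -135.08603°: sin φ = 0.812319, cos φ = 0.583213, sin λ = -0.706044, cos λ = -0.708168.
ΔE = −sin λ·ΔX + cos λ·ΔY = −(-0.706044)·(147) + (-0.708168)·(72) = 52.80 m.
ΔN = −sin φ cos λ·ΔX − sin φ sin λ·ΔY + cos φ·ΔZ = −(0.812319)(-0.708168)(147) − (0.812319)(-0.706044)(72) + (0.583213)(-413) = -115.01 m.
Horizontal magnitude = √(ΔE² + ΔN²) = √(52.80² + (-115.01)²) = 126.55 m.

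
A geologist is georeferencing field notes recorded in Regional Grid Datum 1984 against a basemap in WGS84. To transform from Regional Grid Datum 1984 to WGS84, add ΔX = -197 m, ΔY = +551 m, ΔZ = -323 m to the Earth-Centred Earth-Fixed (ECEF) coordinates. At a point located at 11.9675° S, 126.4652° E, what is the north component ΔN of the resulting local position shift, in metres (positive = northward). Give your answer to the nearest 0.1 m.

At φ = -11.9675°, λ = 126.4652°: sin φ = -0.207357, cos φ = 0.978265, sin λ = 0.804218, cos λ = -0.594334.
ΔN = −sin φ cos λ·ΔX − sin φ sin λ·ΔY + cos φ·ΔZ = −(-0.207357)(-0.594334)(-197) − (-0.207357)(0.804218)(551) + (0.978265)(-323) = -199.82 m.

ΔN = -199.8 m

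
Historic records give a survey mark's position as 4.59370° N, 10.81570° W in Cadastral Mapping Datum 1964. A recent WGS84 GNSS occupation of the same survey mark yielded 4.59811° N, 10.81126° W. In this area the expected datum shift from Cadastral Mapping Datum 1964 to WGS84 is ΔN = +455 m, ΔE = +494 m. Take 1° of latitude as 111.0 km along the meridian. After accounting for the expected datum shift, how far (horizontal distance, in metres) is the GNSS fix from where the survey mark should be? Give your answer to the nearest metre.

Observed coordinate differences: Δφ = +0.00441°, Δλ = +0.00444°.
Converting to metres (1° lat = 111000 m, cos φ = 0.996788): observed ΔN = 489.5 m, observed ΔE = 491.3 m.
Subtracting the expected shift leaves a residual of 489.5 − (455) = 34.5 m north and 491.3 − (494) = -2.7 m east.
Residual distance = √(34.5² + (-2.7)²) = 34.6 m.

35 m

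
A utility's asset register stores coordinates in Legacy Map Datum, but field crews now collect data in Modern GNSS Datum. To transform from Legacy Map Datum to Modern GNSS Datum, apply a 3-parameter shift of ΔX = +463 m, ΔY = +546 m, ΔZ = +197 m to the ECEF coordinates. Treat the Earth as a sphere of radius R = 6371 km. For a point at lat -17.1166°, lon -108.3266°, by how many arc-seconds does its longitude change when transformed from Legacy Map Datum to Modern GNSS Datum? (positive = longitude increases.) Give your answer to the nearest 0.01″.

Δλ = 9.07″

sin φ = -0.294317, cos φ = 0.955708, sin λ = -0.949280, cos λ = -0.314433.
East component: ΔE = −sin λ·ΔX + cos λ·ΔY = −(-0.949280)(463) + (-0.314433)(546) = 267.84 m.
1° of latitude spans πR/180 = 111195 m; at latitude φ, 1° of longitude spans that × cos φ = 106269.9 m, so Δλ = 267.84 / 106269.9 × 3600 = 9.073″.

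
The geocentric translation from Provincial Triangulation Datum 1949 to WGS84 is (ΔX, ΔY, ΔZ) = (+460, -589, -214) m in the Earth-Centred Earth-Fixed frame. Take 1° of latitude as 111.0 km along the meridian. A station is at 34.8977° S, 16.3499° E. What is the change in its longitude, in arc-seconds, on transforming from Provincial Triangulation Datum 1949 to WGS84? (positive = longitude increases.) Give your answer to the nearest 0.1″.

sin φ = -0.572113, cos φ = 0.820175, sin λ = 0.281503, cos λ = 0.959560.
East component: ΔE = −sin λ·ΔX + cos λ·ΔY = −(0.281503)(460) + (0.959560)(-589) = -694.67 m.
1° of latitude spans 111000 m; at latitude φ, 1° of longitude spans that × cos φ = 91039.4 m, so Δλ = -694.67 / 91039.4 × 3600 = -27.470″.

Δλ = -27.5″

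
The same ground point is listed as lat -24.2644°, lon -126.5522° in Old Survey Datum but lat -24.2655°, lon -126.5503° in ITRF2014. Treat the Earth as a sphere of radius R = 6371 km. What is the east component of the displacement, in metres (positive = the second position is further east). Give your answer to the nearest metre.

ΔE = 193 m

Δφ = -24.2655° − -24.2644° = -0.0011°; Δλ = -126.5503° − -126.5522° = +0.0019°.
1° along a meridian = πR/180 = 111195 m.
ΔN = Δφ × 111195 = -122.3 m; ΔE = Δλ × 111195 × cos(-24.2644°) = +0.0019 × 111195 × 0.911659 = 192.6 m.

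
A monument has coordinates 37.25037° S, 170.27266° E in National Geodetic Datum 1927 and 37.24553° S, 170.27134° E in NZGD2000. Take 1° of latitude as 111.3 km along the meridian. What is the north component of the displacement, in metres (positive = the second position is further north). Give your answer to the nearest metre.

ΔN = 539 m

Δφ = -37.24553° − -37.25037° = +0.00484°; Δλ = 170.27134° − 170.27266° = -0.00132°.
ΔN = Δφ × 111300 = 538.7 m; ΔE = Δλ × 111300 × cos(-37.25037°) = -0.00132 × 111300 × 0.795998 = -116.9 m.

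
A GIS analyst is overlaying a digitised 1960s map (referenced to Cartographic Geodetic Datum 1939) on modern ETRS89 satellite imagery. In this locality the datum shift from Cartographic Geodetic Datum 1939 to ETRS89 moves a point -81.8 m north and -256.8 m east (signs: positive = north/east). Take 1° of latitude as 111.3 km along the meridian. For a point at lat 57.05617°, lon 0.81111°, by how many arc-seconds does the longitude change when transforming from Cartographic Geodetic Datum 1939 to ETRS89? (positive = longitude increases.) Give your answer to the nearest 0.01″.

Δλ = -15.27″

At latitude 57.05617°, cos φ = 0.543817.
1° of longitude at this latitude = 111.3 × cos φ = 60.53 km, so Δλ = -256.8 / 60526.8 = -0.0042427° = -15.274″.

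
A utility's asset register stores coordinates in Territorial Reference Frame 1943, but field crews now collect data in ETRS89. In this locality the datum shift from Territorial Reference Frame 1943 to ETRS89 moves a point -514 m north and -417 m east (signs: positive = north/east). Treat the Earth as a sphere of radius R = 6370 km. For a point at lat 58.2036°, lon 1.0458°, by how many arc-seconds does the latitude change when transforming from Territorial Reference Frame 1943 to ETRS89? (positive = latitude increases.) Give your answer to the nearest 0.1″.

Δφ = -16.6″

On a sphere of radius R, 1 rad of latitude = R, so Δφ = ΔN / R = -514.0 / 6370000 = -8.0691e-05 rad = -16.644″.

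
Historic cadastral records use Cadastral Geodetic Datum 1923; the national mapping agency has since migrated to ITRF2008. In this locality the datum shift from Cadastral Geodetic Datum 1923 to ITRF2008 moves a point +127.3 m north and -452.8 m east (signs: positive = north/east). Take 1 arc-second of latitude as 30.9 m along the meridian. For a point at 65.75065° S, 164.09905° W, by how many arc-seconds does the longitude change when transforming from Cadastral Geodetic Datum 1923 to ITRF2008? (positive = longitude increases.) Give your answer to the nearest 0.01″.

Δλ = -35.68″

At latitude -65.75065°, cos φ = 0.410709.
1″ of longitude at this latitude = 30.90 × cos φ = 12.6909 m, so Δλ = -452.8 / 12.6909 = -35.679″.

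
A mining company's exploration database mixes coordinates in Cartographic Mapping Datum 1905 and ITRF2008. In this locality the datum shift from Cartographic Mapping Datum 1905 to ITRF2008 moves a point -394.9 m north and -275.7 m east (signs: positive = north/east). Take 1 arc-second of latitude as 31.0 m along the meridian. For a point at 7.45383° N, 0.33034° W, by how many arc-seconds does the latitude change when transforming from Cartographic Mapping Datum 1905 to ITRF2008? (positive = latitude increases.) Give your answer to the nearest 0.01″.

1″ of latitude = 31.00 m, so Δφ = -394.9 / 31.00 = -12.739″.

Δφ = -12.74″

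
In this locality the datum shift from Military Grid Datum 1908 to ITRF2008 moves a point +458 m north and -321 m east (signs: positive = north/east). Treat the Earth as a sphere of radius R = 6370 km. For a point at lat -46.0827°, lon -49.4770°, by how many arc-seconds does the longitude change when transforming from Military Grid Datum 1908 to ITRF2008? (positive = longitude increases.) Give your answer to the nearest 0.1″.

Δλ = -15.0″

At latitude -46.0827°, cos φ = 0.693619.
One radian of longitude at latitude φ spans R cos φ, so Δλ = ΔE / (R cos φ) = -321.0 / (6370000 × 0.693619) = -7.2651e-05 rad = -14.985″.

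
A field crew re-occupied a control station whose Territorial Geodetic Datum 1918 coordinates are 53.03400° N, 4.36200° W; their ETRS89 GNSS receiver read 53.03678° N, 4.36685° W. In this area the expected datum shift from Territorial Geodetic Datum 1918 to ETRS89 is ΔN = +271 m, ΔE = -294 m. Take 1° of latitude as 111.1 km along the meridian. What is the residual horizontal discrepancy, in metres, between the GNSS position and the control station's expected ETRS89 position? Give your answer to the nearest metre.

Observed coordinate differences: Δφ = +0.00278°, Δλ = -0.00485°.
Converting to metres (1° lat = 111100 m, cos φ = 0.601341): observed ΔN = 308.9 m, observed ΔE = -324.0 m.
Subtracting the expected shift leaves a residual of 308.9 − (271) = 37.9 m north and -324.0 − (-294) = -30.0 m east.
Residual distance = √(37.9² + (-30.0)²) = 48.3 m.

48 m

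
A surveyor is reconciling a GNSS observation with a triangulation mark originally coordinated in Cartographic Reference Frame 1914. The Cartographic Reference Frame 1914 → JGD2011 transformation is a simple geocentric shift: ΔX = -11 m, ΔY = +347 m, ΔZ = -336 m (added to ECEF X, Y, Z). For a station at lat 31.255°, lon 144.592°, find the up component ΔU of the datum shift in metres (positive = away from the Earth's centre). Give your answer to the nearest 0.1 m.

The local up (radial) axis is (cos φ cos λ, cos φ sin λ, sin φ), giving ΔU = 7.664 + 171.871 − 174.333 = 5.20 m.

ΔU = 5.2 m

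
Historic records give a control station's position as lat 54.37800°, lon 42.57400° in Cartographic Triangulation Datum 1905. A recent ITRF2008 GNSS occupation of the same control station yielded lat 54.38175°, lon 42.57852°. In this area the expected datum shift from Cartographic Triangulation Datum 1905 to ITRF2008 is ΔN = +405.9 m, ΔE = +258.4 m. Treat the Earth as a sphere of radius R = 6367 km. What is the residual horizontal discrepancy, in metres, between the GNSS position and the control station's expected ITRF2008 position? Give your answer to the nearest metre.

36 m

Observed coordinate differences: Δφ = +0.00375°, Δλ = +0.00452°.
Converting to metres (1° lat = 111125 m, cos φ = 0.582435): observed ΔN = 416.7 m, observed ΔE = 292.5 m.
Subtracting the expected shift leaves a residual of 416.7 − (405.9) = 10.8 m north and 292.5 − (258.4) = 34.1 m east.
Residual distance = √(10.8² + 34.1²) = 35.8 m.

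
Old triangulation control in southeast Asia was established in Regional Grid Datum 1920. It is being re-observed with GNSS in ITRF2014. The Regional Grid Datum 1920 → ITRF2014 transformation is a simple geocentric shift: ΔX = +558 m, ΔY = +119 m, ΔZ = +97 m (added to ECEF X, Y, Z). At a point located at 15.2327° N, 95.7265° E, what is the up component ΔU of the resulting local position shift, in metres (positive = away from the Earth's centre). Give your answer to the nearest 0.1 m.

The local up (radial) axis is (cos φ cos λ, cos φ sin λ, sin φ), giving ΔU = -53.721 + 114.246 + 25.486 = 86.01 m.

ΔU = 86.0 m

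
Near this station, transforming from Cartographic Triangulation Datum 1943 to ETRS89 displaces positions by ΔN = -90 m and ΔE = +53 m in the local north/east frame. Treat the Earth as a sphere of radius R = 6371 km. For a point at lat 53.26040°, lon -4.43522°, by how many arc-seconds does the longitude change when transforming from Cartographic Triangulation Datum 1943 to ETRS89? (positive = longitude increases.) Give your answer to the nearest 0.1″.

At latitude 53.26040°, cos φ = 0.598179.
One radian of longitude at latitude φ spans R cos φ, so Δλ = ΔE / (R cos φ) = 53.0 / (6371000 × 0.598179) = 1.3907e-05 rad = 2.869″.

Δλ = 2.9″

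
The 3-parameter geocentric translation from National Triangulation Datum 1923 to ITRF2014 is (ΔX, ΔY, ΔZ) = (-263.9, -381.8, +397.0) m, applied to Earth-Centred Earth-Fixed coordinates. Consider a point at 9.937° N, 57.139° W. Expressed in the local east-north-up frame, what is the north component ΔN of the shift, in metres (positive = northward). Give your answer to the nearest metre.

At φ = 9.937°, λ = -57.139°: sin φ = 0.172565, cos φ = 0.984998, sin λ = -0.839989, cos λ = 0.542603.
ΔN = −sin φ cos λ·ΔX − sin φ sin λ·ΔY + cos φ·ΔZ = −(0.172565)(0.542603)(-263.9) − (0.172565)(-0.839989)(-381.8) + (0.984998)(397.0) = 360.41 m.

ΔN = 360 m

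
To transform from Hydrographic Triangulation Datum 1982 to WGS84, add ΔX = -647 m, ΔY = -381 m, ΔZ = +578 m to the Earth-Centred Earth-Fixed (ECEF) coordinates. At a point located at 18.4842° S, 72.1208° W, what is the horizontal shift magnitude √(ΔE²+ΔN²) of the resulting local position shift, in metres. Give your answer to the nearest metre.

The local east axis at (φ, λ) is (−sin λ, cos λ, 0), so ΔE = −sin(-72.1208°)·(-647) + cos(-72.1208°)·(-381) = -732.72 m.
The local north axis is (−sin φ cos λ, −sin φ sin λ, cos φ), giving ΔN = -62.976 + 114.960 + 548.182 = 600.17 m.
Horizontal magnitude = √(ΔE² + ΔN²) = √((-732.72)² + 600.17²) = 947.15 m.

947 m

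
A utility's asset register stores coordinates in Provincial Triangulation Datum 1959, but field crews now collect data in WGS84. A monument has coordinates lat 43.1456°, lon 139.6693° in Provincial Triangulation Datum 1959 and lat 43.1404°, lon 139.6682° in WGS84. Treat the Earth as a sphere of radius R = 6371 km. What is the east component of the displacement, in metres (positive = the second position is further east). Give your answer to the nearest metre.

ΔE = -89 m

Δφ = 43.1404° − 43.1456° = -0.0052°; Δλ = 139.6682° − 139.6693° = -0.0011°.
1° along a meridian = πR/180 = 111195 m.
ΔN = Δφ × 111195 = -578.2 m; ΔE = Δλ × 111195 × cos(43.1456°) = -0.0011 × 111195 × 0.729618 = -89.2 m.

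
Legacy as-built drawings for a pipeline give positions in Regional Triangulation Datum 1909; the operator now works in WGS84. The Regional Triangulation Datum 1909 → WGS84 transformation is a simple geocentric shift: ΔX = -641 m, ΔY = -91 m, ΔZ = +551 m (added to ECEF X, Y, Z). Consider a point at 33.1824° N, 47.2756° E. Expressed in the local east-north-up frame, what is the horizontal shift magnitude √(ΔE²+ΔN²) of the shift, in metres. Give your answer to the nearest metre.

At φ = 33.1824°, λ = 47.2756°: sin φ = 0.547306, cos φ = 0.836932, sin λ = 0.734626, cos λ = 0.678473.
ΔE = −sin λ·ΔX + cos λ·ΔY = −(0.734626)·(-641) + (0.678473)·(-91) = 409.15 m.
ΔN = −sin φ cos λ·ΔX − sin φ sin λ·ΔY + cos φ·ΔZ = −(0.547306)(0.678473)(-641) − (0.547306)(0.734626)(-91) + (0.836932)(551) = 735.76 m.
Horizontal magnitude = √(ΔE² + ΔN²) = √(409.15² + 735.76²) = 841.87 m.

842 m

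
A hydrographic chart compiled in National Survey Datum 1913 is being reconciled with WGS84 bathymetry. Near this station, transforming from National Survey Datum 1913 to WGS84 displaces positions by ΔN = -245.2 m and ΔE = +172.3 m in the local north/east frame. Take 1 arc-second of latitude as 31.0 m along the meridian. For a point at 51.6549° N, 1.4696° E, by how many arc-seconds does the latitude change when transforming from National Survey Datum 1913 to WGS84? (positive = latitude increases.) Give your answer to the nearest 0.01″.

1″ of latitude = 31.00 m, so Δφ = -245.2 / 31.00 = -7.910″.

Δφ = -7.91″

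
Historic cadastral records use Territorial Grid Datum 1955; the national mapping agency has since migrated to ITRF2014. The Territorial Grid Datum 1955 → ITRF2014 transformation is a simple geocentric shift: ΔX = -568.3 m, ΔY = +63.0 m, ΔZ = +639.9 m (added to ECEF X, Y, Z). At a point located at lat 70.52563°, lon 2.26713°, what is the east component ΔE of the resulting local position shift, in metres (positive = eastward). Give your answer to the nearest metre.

At φ = 70.52563°, λ = 2.26713°: sin φ = 0.942791, cos φ = 0.333385, sin λ = 0.039559, cos λ = 0.999217.
ΔE = −sin λ·ΔX + cos λ·ΔY = −(0.039559)·(-568.3) + (0.999217)·(63.0) = 85.43 m.

ΔE = 85 m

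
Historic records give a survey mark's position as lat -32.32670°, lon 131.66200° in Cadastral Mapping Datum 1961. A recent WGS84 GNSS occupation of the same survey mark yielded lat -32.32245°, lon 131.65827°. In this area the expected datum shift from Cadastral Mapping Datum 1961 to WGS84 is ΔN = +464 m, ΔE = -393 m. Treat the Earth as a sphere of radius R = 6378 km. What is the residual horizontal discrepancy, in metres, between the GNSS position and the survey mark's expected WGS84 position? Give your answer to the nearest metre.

Observed coordinate differences: Δφ = +0.00425°, Δλ = -0.00373°.
Converting to metres (1° lat = 111317 m, cos φ = 0.845013): observed ΔN = 473.1 m, observed ΔE = -350.9 m.
Subtracting the expected shift leaves a residual of 473.1 − (464) = 9.1 m north and -350.9 − (-393) = 42.1 m east.
Residual distance = √(9.1² + 42.1²) = 43.1 m.

43 m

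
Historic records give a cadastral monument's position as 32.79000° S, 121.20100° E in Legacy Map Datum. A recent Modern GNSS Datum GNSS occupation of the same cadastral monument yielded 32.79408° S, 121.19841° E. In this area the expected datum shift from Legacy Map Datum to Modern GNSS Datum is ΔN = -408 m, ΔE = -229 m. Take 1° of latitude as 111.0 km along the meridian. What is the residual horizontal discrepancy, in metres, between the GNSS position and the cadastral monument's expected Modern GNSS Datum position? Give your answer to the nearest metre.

47 m

Observed coordinate differences: Δφ = -0.00408°, Δλ = -0.00259°.
Converting to metres (1° lat = 111000 m, cos φ = 0.840661): observed ΔN = -452.9 m, observed ΔE = -241.7 m.
Subtracting the expected shift leaves a residual of -452.9 − (-408) = -44.9 m north and -241.7 − (-229) = -12.7 m east.
Residual distance = √((-44.9)² + (-12.7)²) = 46.6 m.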